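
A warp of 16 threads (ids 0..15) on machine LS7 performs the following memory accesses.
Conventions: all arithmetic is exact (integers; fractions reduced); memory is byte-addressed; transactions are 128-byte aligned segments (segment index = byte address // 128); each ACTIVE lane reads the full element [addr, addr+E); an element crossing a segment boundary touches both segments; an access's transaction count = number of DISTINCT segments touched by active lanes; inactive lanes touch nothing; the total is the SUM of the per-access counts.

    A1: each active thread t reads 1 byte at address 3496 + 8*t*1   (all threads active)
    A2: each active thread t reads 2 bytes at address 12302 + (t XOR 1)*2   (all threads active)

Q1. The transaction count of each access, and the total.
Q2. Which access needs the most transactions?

A1: 2 transactions
A2: 1 transaction

Answer: 2,1; total 3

Answer: A1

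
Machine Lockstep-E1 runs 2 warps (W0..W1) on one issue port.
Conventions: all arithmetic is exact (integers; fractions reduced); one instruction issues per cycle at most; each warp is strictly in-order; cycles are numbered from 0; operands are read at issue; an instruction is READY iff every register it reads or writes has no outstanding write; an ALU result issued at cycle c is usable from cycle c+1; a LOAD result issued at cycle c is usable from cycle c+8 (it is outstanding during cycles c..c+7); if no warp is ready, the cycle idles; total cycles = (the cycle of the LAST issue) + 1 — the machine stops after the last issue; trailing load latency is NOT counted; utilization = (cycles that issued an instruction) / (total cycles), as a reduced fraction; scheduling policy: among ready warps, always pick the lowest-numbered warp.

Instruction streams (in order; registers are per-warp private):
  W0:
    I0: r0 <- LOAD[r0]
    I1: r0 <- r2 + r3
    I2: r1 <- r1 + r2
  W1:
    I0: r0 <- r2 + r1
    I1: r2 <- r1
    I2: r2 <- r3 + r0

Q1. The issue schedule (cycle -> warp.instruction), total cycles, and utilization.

cycle 0: W0.I0
cycle 1: W1.I0
cycle 2: W1.I1
cycle 3: W1.I2
cycle 4: idle
cycle 5: idle
cycle 6: idle
cycle 7: idle
cycle 8: W0.I1
cycle 9: W0.I2

Answer: 10 cycles, utilization 3/5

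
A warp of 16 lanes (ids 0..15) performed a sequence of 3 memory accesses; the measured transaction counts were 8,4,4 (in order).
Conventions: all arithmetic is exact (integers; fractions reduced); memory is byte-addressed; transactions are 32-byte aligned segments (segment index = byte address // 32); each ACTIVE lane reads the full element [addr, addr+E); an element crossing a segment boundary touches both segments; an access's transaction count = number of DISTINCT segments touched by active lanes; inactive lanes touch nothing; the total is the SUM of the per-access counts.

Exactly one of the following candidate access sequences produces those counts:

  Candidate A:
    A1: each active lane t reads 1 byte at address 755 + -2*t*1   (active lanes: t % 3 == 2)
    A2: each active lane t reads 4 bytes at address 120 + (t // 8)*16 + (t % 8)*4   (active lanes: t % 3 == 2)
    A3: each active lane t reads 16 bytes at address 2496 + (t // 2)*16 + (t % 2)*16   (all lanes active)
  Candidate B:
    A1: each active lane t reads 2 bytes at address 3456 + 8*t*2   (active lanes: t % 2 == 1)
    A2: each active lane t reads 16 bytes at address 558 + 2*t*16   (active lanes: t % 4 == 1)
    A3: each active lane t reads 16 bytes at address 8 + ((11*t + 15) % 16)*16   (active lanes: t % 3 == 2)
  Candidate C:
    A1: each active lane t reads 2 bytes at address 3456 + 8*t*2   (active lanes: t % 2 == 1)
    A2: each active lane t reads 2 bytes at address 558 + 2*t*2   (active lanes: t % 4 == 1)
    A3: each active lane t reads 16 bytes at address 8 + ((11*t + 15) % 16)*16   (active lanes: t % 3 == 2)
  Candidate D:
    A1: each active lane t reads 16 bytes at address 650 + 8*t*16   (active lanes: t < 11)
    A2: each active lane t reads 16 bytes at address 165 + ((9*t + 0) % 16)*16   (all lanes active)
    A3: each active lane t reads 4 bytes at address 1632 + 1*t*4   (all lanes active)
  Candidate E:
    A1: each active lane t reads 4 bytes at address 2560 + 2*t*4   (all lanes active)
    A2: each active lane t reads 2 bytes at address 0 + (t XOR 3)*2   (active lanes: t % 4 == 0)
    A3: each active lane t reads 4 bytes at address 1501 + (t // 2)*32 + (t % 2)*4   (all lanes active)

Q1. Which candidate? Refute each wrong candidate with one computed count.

A: A1 gives 2 transactions, not 8
C: A2 gives 3 transactions, not 4
D: A1 gives 11 transactions, not 8
E: A1 gives 4 transactions, not 8
B: all counts match (8,4,4)

Answer: B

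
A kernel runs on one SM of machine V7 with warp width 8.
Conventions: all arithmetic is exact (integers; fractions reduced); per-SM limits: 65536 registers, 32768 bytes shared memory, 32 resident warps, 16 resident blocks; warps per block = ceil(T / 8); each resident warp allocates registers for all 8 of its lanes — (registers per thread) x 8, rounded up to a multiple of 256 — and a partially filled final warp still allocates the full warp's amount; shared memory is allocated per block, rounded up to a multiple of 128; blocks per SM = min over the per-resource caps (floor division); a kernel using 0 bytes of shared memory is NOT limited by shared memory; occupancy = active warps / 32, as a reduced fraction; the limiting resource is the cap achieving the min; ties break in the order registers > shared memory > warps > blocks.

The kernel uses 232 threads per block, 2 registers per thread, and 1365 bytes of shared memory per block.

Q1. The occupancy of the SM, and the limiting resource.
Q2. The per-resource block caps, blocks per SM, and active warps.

Answer: occupancy 29/32, limited by warps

registers: 8 blocks
shared memory: 23 blocks
warps: 1 block
blocks: 16 blocks

Answer: 1 block, 29 active warps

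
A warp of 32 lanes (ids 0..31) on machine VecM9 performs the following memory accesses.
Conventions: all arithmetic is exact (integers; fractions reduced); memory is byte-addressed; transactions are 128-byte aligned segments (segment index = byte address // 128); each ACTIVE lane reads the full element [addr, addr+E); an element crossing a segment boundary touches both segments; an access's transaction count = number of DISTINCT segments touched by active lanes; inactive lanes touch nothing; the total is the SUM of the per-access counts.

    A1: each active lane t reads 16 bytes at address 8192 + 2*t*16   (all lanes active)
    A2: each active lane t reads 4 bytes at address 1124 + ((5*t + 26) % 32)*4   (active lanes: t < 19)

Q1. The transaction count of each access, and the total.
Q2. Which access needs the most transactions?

A1: 8 transactions
A2: 2 transactions

Answer: 8,2; total 10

Answer: A1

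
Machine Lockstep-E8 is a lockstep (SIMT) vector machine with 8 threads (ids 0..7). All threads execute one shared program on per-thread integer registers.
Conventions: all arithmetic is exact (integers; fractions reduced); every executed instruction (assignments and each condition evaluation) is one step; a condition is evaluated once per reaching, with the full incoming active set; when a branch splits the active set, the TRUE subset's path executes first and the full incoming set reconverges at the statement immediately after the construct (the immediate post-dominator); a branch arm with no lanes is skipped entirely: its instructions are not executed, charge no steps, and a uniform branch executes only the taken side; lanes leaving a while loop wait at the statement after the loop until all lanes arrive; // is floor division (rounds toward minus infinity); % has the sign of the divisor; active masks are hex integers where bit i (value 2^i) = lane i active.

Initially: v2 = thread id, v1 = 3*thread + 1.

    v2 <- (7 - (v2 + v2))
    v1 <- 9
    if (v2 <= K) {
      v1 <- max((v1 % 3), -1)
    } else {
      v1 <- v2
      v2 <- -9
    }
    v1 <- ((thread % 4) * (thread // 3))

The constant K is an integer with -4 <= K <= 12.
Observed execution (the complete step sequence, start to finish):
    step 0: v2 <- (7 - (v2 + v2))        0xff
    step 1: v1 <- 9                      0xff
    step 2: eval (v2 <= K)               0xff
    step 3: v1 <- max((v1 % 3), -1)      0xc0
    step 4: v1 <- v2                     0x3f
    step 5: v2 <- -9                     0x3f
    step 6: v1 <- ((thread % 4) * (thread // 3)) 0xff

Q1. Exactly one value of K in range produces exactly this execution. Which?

Answer: K = -4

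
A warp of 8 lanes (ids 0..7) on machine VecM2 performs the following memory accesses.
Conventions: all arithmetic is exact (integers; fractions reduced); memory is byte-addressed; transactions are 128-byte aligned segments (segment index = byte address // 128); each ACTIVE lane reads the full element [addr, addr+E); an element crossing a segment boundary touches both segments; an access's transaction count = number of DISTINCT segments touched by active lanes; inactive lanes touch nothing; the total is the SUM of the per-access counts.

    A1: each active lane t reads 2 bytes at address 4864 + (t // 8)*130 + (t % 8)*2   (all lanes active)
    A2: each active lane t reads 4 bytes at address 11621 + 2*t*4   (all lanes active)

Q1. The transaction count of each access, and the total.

A1: 1 transaction
A2: 2 transactions

Answer: 1,2; total 3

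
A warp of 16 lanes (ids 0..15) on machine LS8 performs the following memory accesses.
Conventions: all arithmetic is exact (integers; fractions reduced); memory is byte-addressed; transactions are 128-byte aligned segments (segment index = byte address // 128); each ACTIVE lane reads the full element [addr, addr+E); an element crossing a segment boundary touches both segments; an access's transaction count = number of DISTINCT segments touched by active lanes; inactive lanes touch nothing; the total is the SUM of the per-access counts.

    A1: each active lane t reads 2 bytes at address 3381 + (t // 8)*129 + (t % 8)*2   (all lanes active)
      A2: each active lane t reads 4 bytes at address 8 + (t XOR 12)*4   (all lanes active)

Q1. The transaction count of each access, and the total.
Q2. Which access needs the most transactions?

A1: 2 transactions
A2: 1 transaction

Answer: 2,1; total 3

Answer: A1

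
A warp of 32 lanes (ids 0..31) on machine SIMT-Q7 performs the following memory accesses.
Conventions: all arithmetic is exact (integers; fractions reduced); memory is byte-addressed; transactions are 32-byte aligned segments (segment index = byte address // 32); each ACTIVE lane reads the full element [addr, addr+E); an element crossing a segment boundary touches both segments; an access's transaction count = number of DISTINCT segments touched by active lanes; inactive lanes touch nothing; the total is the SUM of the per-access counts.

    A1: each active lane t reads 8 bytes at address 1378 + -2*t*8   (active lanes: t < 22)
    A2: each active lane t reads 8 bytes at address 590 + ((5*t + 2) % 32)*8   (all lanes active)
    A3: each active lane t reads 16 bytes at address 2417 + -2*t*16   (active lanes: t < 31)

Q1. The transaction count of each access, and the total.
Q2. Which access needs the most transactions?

A1: 12 transactions
A2: 9 transactions
A3: 32 transactions

Answer: 12,9,32; total 53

Answer: A3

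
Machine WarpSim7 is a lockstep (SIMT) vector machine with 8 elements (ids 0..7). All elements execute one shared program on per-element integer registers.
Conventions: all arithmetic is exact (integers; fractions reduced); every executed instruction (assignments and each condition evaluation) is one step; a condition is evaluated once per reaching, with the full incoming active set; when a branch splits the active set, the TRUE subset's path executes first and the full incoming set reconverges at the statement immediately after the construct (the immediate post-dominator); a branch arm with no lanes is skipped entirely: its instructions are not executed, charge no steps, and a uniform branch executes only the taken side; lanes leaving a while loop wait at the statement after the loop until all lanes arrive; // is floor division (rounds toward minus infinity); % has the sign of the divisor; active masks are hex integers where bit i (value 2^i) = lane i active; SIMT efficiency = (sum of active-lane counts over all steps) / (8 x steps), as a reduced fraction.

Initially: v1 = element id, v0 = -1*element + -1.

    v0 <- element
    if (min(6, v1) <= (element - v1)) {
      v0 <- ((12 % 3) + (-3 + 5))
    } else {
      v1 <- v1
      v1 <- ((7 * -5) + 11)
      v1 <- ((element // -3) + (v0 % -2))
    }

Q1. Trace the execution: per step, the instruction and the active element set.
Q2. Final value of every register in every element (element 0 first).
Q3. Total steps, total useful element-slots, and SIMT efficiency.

step 0: v0 <- element                0xff
step 1: eval (min(6, v1) <= (element - v1)) 0xff
step 2: v0 <- ((12 % 3) + (-3 + 5))  0x01
step 3: v1 <- v1                     0xfe
step 4: v1 <- ((7 * -5) + 11)        0xfe
step 5: v1 <- ((element // -3) + (v0 % -2)) 0xfe

Answer: 6 steps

v1: 0,-2,-1,-2,-2,-3,-2,-4
v0: 2,1,2,3,4,5,6,7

steps = 6; useful = 38; efficiency = 38/48 = 19/24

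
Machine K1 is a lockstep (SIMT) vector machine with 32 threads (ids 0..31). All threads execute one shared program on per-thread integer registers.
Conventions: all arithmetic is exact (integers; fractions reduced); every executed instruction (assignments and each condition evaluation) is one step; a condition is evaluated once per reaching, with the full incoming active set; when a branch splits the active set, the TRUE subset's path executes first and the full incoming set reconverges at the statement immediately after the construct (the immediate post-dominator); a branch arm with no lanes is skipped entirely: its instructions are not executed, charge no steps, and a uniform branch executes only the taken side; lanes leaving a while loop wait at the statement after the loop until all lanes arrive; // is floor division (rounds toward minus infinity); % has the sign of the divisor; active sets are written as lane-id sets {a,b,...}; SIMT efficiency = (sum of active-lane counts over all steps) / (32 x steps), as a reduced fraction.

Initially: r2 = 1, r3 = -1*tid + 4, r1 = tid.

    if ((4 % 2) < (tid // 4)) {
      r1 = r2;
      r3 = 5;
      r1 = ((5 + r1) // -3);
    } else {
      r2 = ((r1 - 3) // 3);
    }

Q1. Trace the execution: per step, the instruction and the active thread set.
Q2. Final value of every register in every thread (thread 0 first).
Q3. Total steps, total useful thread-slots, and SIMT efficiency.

step 0: eval ((4 % 2) < (tid // 4))  {0,1,2,3,4,5,6,7,8,9,10,11,12,13,14,15,16,17,18,19,20,21,22,23,24,25,26,27,28,29,30,31}
step 1: r1 <- r2                     {4,5,6,7,8,9,10,11,12,13,14,15,16,17,18,19,20,21,22,23,24,25,26,27,28,29,30,31}
step 2: r3 <- 5                      {4,5,6,7,8,9,10,11,12,13,14,15,16,17,18,19,20,21,22,23,24,25,26,27,28,29,30,31}
step 3: r1 <- ((5 + r1) // -3)       {4,5,6,7,8,9,10,11,12,13,14,15,16,17,18,19,20,21,22,23,24,25,26,27,28,29,30,31}
step 4: r2 <- ((r1 - 3) // 3)        {0,1,2,3}

Answer: 5 steps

r2: -1,-1,-1,0,1,1,1,1,1,1,1,1,1,1,1,1,1,1,1,1,1,1,1,1,1,1,1,1,1,1,1,1
r3: 4,3,2,1,5,5,5,5,5,5,5,5,5,5,5,5,5,5,5,5,5,5,5,5,5,5,5,5,5,5,5,5
r1: 0,1,2,3,-2,-2,-2,-2,-2,-2,-2,-2,-2,-2,-2,-2,-2,-2,-2,-2,-2,-2,-2,-2,-2,-2,-2,-2,-2,-2,-2,-2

steps = 5; useful = 120; efficiency = 120/160 = 3/4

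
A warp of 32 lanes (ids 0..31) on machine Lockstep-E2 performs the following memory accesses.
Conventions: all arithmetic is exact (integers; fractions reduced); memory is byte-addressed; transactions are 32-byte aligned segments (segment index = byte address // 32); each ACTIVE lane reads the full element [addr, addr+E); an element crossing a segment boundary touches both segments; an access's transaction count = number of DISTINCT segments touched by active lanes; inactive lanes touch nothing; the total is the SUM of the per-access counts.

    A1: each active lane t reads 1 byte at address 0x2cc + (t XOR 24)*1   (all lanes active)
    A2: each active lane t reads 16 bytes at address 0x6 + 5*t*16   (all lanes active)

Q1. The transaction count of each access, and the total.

A1: 2 transactions
A2: 48 transactions

Answer: 2,48; total 50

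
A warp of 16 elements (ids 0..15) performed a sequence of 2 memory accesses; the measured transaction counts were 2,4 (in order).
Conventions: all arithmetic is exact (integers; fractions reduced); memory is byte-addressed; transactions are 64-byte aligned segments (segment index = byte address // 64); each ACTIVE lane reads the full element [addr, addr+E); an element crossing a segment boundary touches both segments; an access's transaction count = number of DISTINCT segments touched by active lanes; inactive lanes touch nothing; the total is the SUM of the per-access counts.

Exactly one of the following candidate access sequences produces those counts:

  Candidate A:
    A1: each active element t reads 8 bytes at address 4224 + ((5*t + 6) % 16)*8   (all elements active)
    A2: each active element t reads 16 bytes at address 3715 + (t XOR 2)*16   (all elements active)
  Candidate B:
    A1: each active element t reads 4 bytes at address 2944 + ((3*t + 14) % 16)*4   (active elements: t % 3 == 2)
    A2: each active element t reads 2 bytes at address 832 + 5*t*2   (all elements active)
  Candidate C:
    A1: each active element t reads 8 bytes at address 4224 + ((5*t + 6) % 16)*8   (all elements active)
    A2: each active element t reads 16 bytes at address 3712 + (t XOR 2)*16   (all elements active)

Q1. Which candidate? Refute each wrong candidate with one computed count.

A: A2 gives 5 transactions, not 4
B: A1 gives 1 transaction, not 2
C: all counts match (2,4)

Answer: C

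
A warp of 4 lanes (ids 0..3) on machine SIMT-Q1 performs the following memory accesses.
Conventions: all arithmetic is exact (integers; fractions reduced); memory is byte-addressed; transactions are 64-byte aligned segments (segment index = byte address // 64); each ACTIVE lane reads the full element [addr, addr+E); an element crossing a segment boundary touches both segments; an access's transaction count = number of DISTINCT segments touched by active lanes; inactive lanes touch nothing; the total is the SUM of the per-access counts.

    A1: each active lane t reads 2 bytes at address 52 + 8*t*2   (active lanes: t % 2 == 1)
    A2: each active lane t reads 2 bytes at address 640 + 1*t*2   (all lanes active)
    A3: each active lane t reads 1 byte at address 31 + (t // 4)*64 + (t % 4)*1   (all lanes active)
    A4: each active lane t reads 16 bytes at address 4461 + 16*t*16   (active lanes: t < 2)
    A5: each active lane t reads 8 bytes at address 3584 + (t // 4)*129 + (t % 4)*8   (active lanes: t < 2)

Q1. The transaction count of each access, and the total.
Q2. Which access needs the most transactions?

A1: 1 transaction
A2: 1 transaction
A3: 1 transaction
A4: 2 transactions
A5: 1 transaction

Answer: 1,1,1,2,1; total 6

Answer: A4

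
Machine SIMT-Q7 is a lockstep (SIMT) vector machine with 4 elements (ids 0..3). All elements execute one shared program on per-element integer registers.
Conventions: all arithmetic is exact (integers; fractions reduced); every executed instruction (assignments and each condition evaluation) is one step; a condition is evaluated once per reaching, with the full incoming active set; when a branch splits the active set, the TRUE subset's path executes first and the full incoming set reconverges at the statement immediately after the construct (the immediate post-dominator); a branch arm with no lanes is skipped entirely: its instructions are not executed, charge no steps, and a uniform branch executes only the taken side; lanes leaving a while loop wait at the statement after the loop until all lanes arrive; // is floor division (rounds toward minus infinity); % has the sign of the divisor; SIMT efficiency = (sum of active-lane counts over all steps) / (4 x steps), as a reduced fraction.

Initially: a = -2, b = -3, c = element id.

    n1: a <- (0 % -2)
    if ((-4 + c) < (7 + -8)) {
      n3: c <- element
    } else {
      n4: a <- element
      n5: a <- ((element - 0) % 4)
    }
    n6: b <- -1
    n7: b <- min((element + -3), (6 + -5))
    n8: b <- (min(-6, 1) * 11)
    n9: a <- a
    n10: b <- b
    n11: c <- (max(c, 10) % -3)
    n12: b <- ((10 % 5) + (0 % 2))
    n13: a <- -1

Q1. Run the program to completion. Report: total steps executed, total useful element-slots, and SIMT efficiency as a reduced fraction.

Answer: 13 steps, 45 useful, 45/52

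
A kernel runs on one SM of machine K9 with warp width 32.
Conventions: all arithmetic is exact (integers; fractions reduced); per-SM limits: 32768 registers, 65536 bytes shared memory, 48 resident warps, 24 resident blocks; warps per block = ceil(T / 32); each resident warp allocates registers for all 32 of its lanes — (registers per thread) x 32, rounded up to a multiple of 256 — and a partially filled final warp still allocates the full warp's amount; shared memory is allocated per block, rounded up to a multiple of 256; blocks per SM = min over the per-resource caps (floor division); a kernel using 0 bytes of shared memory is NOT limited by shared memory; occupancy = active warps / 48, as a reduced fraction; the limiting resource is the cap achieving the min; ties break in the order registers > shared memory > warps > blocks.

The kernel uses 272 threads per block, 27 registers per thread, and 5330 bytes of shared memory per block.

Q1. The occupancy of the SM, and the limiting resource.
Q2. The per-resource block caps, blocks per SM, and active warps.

Answer: occupancy 9/16, limited by registers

registers: 3 blocks
shared memory: 12 blocks
warps: 5 blocks
blocks: 24 blocks

Answer: 3 blocks, 27 active warps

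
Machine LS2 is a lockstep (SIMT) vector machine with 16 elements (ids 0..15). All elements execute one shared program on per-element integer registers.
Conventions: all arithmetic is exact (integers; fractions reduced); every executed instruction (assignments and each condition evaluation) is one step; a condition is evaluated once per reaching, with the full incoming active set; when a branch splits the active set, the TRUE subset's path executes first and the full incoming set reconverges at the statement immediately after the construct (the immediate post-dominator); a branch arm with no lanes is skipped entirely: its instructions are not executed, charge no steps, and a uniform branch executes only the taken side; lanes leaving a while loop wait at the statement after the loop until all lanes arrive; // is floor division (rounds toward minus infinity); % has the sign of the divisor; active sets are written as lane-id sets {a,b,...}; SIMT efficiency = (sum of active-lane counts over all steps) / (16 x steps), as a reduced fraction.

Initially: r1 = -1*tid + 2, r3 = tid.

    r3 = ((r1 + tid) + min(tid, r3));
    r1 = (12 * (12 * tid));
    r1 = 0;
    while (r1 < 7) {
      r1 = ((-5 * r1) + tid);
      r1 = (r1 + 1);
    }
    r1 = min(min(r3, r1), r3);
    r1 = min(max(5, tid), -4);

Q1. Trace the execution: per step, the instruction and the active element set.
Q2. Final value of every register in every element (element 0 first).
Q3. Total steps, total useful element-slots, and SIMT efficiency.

step 0: r3 <- ((r1 + tid) + min(tid, r3)) {0,1,2,3,4,5,6,7,8,9,10,11,12,13,14,15}
step 1: r1 <- (12 * (12 * tid))      {0,1,2,3,4,5,6,7,8,9,10,11,12,13,14,15}
step 2: r1 <- 0                      {0,1,2,3,4,5,6,7,8,9,10,11,12,13,14,15}
step 3: eval (r1 < 7)                {0,1,2,3,4,5,6,7,8,9,10,11,12,13,14,15}
step 4: r1 <- ((-5 * r1) + tid)      {0,1,2,3,4,5,6,7,8,9,10,11,12,13,14,15}
step 5: r1 <- (r1 + 1)               {0,1,2,3,4,5,6,7,8,9,10,11,12,13,14,15}
step 6: eval (r1 < 7)                {0,1,2,3,4,5,6,7,8,9,10,11,12,13,14,15}
step 7: r1 <- ((-5 * r1) + tid)      {0,1,2,3,4,5}
step 8: r1 <- (r1 + 1)               {0,1,2,3,4,5}
step 9: eval (r1 < 7)                {0,1,2,3,4,5}
step 10: r1 <- ((-5 * r1) + tid)      {0,1,2,3,4,5}
step 11: r1 <- (r1 + 1)               {0,1,2,3,4,5}
step 12: eval (r1 < 7)                {0,1,2,3,4,5}
step 13: r1 <- min(min(r3, r1), r3)   {0,1,2,3,4,5,6,7,8,9,10,11,12,13,14,15}
step 14: r1 <- min(max(5, tid), -4)   {0,1,2,3,4,5,6,7,8,9,10,11,12,13,14,15}

Answer: 15 steps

r1: -4,-4,-4,-4,-4,-4,-4,-4,-4,-4,-4,-4,-4,-4,-4,-4
r3: 2,3,4,5,6,7,8,9,10,11,12,13,14,15,16,17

steps = 15; useful = 180; efficiency = 180/240 = 3/4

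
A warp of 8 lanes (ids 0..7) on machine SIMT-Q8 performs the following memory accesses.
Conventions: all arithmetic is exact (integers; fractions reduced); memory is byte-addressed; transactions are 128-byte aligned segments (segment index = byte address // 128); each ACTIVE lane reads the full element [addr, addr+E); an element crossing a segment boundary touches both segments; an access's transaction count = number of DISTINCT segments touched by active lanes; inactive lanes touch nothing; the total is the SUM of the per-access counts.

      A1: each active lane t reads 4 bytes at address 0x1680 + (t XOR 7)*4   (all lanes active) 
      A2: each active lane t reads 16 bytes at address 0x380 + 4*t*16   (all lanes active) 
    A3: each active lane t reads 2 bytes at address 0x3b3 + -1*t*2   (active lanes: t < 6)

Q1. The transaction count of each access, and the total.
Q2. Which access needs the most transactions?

A1: 1 transaction
A2: 4 transactions
A3: 1 transaction

Answer: 1,4,1; total 6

Answer: A2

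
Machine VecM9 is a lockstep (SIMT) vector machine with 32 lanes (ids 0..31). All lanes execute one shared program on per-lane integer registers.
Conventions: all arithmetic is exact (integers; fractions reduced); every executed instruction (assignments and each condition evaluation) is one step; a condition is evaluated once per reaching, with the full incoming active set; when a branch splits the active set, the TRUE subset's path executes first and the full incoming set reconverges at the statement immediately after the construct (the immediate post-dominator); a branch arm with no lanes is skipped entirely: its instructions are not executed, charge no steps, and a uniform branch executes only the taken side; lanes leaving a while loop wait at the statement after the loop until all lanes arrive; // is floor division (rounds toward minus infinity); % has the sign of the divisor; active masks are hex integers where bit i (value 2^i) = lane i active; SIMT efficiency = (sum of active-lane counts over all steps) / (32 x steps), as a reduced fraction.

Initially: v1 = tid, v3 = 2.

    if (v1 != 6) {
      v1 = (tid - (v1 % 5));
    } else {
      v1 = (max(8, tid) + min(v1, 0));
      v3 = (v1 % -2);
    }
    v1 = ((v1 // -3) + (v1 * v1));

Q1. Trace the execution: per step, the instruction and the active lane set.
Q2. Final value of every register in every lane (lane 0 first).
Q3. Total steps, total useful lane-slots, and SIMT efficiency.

step 0: eval (v1 != 6)               0xffffffff
step 1: v1 <- (tid - (v1 % 5))       0xffffffbf
step 2: v1 <- (max(8, tid) + min(v1, 0)) 0x00000040
step 3: v3 <- (v1 % -2)              0x00000040
step 4: v1 <- ((v1 // -3) + (v1 * v1)) 0xffffffff

Answer: 5 steps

v1: 0,0,0,0,0,23,61,23,23,23,96,96,96,96,96,220,220,220,220,220,393,393,393,393,393,616,616,616,616,616,890,890
v3: 2,2,2,2,2,2,0,2,2,2,2,2,2,2,2,2,2,2,2,2,2,2,2,2,2,2,2,2,2,2,2,2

steps = 5; useful = 97; efficiency = 97/160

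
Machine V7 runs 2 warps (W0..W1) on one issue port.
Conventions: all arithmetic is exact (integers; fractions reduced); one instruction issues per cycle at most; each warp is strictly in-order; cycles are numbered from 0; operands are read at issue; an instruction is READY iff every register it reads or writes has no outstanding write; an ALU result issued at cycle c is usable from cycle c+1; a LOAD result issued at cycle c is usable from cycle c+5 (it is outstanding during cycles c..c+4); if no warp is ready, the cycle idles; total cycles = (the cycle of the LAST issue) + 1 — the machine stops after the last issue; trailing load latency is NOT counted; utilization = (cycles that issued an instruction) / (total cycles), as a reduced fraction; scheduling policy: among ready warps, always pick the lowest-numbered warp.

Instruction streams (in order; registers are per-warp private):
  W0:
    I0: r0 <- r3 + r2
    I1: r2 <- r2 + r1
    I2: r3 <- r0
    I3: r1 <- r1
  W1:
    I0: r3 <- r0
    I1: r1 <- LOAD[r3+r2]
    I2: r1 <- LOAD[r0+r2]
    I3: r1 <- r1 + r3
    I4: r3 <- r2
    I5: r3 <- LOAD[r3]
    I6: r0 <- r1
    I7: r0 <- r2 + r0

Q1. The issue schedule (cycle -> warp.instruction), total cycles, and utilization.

cycle 0: W0.I0
cycle 1: W0.I1
cycle 2: W0.I2
cycle 3: W0.I3
cycle 4: W1.I0
cycle 5: W1.I1
cycle 6: idle
cycle 7: idle
cycle 8: idle
cycle 9: idle
cycle 10: W1.I2
cycle 11: idle
cycle 12: idle
cycle 13: idle
cycle 14: idle
cycle 15: W1.I3
cycle 16: W1.I4
cycle 17: W1.I5
cycle 18: W1.I6
cycle 19: W1.I7

Answer: 20 cycles, utilization 3/5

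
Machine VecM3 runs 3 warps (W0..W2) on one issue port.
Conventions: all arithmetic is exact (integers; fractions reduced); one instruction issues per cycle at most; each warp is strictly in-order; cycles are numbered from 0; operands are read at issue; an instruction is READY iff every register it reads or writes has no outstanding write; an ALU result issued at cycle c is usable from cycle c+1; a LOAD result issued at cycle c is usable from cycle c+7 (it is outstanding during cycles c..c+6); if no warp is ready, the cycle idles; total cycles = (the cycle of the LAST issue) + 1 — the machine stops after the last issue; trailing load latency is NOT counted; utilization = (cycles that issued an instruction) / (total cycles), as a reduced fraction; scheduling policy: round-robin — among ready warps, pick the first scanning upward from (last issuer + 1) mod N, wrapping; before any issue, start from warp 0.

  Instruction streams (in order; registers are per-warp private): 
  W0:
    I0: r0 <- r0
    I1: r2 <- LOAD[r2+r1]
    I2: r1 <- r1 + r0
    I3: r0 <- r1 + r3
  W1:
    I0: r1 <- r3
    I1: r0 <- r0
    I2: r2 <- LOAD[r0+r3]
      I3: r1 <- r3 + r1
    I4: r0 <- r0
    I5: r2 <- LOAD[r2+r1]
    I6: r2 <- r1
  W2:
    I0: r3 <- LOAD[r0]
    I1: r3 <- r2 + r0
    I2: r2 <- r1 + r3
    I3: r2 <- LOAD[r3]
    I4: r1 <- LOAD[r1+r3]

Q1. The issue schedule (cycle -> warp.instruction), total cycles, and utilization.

cycle 0: W0.I0
cycle 1: W1.I0
cycle 2: W2.I0
cycle 3: W0.I1
cycle 4: W1.I1
cycle 5: W0.I2
cycle 6: W1.I2
cycle 7: W0.I3
cycle 8: W1.I3
cycle 9: W2.I1
cycle 10: W1.I4
cycle 11: W2.I2
cycle 12: W2.I3
cycle 13: W1.I5
cycle 14: W2.I4
cycle 15: idle
cycle 16: idle
cycle 17: idle
cycle 18: idle
cycle 19: idle
cycle 20: W1.I6

Answer: 21 cycles, utilization 16/21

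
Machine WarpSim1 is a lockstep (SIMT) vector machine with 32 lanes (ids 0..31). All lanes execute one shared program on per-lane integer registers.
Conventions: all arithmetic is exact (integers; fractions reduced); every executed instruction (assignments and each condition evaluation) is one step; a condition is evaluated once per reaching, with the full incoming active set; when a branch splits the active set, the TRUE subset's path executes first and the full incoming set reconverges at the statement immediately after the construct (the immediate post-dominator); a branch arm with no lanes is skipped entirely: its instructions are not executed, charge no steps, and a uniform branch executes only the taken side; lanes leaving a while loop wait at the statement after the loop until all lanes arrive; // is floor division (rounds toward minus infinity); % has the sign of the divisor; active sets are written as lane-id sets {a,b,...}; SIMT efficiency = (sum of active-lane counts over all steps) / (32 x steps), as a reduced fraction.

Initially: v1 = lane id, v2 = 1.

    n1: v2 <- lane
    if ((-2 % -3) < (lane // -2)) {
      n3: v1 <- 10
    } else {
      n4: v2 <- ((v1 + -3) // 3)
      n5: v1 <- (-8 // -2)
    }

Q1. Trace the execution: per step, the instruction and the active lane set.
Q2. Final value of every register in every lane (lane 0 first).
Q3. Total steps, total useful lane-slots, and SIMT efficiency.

step 0: v2 <- lane                   {0,1,2,3,4,5,6,7,8,9,10,11,12,13,14,15,16,17,18,19,20,21,22,23,24,25,26,27,28,29,30,31}
step 1: eval ((-2 % -3) < (lane // -2)) {0,1,2,3,4,5,6,7,8,9,10,11,12,13,14,15,16,17,18,19,20,21,22,23,24,25,26,27,28,29,30,31}
step 2: v1 <- 10                     {0,1,2}
step 3: v2 <- ((v1 + -3) // 3)       {3,4,5,6,7,8,9,10,11,12,13,14,15,16,17,18,19,20,21,22,23,24,25,26,27,28,29,30,31}
step 4: v1 <- (-8 // -2)             {3,4,5,6,7,8,9,10,11,12,13,14,15,16,17,18,19,20,21,22,23,24,25,26,27,28,29,30,31}

Answer: 5 steps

v1: 10,10,10,4,4,4,4,4,4,4,4,4,4,4,4,4,4,4,4,4,4,4,4,4,4,4,4,4,4,4,4,4
v2: 0,1,2,0,0,0,1,1,1,2,2,2,3,3,3,4,4,4,5,5,5,6,6,6,7,7,7,8,8,8,9,9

steps = 5; useful = 125; efficiency = 125/160 = 25/32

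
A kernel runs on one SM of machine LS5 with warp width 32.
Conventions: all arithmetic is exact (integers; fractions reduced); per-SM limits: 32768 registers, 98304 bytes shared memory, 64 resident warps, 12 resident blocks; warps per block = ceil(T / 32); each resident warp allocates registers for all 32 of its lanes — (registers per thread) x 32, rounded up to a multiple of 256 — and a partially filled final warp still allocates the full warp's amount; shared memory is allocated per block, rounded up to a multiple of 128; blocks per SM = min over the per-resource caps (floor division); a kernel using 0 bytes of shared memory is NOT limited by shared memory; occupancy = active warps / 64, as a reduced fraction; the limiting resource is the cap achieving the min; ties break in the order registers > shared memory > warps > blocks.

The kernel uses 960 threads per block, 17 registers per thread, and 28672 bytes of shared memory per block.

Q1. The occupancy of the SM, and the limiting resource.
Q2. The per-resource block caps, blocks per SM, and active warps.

Answer: occupancy 15/32, limited by registers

registers: 1 block
shared memory: 3 blocks
warps: 2 blocks
blocks: 12 blocks

Answer: 1 block, 30 active warps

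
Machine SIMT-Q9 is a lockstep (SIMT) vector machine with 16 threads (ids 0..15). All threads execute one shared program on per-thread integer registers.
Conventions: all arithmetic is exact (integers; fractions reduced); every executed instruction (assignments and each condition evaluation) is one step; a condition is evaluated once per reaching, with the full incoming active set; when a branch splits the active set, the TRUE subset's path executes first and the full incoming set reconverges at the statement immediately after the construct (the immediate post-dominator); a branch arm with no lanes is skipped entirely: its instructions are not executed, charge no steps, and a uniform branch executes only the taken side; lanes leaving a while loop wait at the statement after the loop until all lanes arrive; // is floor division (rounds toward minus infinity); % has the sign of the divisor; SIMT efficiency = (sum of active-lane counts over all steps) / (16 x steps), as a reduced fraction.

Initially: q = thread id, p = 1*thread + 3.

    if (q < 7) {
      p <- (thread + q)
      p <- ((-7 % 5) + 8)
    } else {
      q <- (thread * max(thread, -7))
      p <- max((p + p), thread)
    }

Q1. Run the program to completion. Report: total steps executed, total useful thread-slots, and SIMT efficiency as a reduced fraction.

Answer: 5 steps, 48 useful, 3/5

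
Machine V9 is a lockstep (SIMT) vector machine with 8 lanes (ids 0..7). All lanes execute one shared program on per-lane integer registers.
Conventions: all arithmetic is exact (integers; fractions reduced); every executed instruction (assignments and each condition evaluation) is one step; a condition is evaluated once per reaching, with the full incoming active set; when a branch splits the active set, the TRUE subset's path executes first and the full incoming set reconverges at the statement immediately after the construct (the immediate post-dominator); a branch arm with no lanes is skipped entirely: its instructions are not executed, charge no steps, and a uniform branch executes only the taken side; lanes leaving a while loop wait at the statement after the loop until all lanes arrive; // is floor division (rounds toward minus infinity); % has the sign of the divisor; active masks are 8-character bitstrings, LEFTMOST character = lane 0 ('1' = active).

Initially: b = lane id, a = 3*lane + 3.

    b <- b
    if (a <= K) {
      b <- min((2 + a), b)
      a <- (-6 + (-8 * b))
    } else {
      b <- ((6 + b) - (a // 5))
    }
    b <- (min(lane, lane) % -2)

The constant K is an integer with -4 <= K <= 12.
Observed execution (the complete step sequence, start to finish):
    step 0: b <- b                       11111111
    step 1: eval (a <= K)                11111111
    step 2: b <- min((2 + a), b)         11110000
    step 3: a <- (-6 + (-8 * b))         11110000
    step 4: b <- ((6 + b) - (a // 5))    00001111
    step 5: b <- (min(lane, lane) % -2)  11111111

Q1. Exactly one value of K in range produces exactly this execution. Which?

Answer: K = 12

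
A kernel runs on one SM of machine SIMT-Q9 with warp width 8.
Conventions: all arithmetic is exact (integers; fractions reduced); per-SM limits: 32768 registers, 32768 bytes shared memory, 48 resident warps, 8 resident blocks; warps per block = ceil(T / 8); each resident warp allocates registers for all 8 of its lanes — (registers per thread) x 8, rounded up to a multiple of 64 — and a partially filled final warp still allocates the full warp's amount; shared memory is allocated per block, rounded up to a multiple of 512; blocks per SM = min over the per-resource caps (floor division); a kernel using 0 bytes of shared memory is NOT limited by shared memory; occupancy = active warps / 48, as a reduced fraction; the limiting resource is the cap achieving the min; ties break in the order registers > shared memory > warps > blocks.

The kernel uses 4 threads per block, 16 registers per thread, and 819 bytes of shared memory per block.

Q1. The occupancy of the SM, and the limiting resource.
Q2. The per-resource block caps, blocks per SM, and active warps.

Answer: occupancy 1/6, limited by blocks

registers: 256 blocks
shared memory: 32 blocks
warps: 48 blocks
blocks: 8 blocks

Answer: 8 blocks, 8 active warps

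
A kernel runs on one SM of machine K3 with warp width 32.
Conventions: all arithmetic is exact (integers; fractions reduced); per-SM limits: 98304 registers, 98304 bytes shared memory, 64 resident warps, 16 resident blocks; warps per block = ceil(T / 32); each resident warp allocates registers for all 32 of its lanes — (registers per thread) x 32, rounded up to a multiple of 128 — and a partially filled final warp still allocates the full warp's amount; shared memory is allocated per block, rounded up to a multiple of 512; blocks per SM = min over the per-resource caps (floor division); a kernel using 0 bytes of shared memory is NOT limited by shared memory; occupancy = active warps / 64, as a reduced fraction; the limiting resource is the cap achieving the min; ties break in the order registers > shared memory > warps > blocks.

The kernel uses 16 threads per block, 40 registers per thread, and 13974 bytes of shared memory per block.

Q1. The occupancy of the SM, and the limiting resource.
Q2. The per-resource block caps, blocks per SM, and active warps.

Answer: occupancy 3/32, limited by shared memory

registers: 76 blocks
shared memory: 6 blocks
warps: 64 blocks
blocks: 16 blocks

Answer: 6 blocks, 6 active warps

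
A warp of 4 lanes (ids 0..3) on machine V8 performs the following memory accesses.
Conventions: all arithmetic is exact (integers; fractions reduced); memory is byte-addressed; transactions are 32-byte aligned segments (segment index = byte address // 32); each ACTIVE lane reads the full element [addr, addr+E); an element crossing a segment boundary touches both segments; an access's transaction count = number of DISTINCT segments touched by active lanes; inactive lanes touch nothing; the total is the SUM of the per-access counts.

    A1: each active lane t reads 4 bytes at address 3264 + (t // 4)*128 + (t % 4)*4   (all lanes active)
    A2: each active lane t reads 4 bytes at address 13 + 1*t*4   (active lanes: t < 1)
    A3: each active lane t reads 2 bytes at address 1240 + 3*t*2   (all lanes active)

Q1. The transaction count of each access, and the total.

A1: 1 transaction
A2: 1 transaction
A3: 2 transactions

Answer: 1,1,2; total 4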